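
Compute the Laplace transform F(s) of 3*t 3/s^2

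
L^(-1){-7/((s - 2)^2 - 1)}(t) -7*exp(2*t)*sinh(t)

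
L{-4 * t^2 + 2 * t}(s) 2/s^2 - 8/s^3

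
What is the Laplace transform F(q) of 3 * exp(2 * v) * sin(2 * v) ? 6/((q - 2) ^2+4) 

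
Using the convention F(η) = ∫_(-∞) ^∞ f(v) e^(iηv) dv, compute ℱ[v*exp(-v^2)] I*sqrt(pi)*η*exp(-η^2/4) /2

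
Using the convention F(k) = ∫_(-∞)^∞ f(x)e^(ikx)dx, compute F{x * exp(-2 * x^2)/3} sqrt(2) * I * sqrt(pi) * k * exp(-k^2/8)/24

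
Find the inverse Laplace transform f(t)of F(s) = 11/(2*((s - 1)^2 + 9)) 11*exp(t)*sin(3*t)/6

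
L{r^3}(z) 6/z^4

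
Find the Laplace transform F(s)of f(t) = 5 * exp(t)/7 5/(7 * (s - 1))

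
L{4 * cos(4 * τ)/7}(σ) 4 * σ/(7 * (σ^2 + 16))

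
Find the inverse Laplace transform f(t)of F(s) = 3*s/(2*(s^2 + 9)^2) t*sin(3*t)/4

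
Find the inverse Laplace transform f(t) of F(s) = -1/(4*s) -1/4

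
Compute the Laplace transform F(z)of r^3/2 3/z^4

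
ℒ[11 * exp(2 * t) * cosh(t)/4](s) 11 * (s - 2)/(4 * ((s - 2)^2-1))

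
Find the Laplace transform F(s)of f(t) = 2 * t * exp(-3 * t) 2/(s + 3)^2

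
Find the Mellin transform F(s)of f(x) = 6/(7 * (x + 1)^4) gamma(s) * gamma(4 - s)/7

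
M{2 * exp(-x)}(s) 2 * gamma(s)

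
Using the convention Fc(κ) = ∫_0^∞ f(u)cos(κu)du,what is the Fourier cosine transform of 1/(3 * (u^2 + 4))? pi * exp(-2 * κ)/12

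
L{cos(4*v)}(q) q/(q^2 + 16)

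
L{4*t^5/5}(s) 96/s^6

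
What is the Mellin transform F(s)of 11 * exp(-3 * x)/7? 11 * gamma(s)/(7 * 3^s)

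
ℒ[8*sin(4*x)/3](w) 32/(3*(w^2+16))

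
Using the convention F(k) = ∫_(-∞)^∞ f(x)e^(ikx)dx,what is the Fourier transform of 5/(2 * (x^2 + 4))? 5 * pi * exp(-2 * Abs(k))/4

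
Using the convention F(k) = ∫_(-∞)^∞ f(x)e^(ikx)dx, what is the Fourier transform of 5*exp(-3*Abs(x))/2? 15/(k^2 + 9)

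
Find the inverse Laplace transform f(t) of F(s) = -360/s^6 -3*t^5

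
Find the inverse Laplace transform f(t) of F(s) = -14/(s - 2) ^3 -7 * t^2 * exp(2 * t) 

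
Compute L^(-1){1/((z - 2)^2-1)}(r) exp(2 * r) * sinh(r)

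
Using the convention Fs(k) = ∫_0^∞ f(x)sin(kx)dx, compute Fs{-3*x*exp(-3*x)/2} -9*k/(k^2 + 9)^2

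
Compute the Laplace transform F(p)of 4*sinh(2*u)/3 8/(3*(p^2 - 4))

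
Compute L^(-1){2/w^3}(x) x^2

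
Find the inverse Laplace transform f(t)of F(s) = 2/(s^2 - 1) 2*sinh(t)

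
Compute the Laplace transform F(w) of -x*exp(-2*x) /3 -1/(3*(w + 2) ^2) 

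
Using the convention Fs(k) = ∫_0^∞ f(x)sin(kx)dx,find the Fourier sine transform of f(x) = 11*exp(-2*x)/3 11*k/(3*(k^2 + 4))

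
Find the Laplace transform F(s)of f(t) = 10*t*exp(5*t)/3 10/(3*(s - 5)^2)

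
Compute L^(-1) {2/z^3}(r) r^2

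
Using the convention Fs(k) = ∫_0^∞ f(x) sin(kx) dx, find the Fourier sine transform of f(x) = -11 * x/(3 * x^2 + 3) -11 * pi * exp(-k) /6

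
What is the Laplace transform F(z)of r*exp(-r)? (z + 1)^(-2)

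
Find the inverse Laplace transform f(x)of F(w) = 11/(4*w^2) 11*x/4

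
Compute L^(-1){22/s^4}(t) 11 * t^3/3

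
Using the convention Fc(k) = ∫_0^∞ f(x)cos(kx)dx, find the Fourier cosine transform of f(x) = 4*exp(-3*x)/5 12/(5*(k^2 + 9))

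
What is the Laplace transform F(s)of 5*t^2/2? 5/s^3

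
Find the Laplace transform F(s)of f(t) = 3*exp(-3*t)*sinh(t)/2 3/(2*((s + 3)^2-1))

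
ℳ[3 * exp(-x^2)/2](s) 3 * gamma(s/2)/4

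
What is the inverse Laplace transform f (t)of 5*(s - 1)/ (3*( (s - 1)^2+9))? 5*exp (t)*cos (3*t)/3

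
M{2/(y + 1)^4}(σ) gamma(σ)*gamma(4 - σ)/3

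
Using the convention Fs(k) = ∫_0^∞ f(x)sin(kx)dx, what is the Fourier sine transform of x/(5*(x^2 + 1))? pi*exp(-k)/10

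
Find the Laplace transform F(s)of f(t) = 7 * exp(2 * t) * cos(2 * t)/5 7 * (s - 2)/(5 * ((s - 2)^2 + 4))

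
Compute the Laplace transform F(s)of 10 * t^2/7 20/(7 * s^3)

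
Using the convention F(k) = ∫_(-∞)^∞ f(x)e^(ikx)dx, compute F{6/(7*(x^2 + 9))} 2*pi*exp(-3*Abs(k))/7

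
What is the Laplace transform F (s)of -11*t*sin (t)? -22*s/ (s^2 + 1)^2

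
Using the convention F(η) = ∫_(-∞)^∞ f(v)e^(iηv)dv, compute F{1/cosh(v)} pi/cosh(pi*η/2)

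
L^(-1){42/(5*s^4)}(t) 7*t^3/5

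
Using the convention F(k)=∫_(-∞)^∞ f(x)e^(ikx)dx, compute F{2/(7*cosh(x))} 2*pi/(7*cosh(pi*k/2))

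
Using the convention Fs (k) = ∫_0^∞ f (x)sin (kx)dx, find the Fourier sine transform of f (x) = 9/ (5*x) 9*pi/10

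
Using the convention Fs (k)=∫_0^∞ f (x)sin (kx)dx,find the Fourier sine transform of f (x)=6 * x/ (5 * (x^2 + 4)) 3 * pi * exp (-2 * k)/5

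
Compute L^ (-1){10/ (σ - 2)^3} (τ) 5 * τ^2 * exp (2 * τ)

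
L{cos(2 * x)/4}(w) w/(4 * (w^2 + 4))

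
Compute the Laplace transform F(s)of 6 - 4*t 6/s - 4/s^2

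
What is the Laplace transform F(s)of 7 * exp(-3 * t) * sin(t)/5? 7/(5 * ((s + 3)^2 + 1))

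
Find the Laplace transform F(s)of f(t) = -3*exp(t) -3/(s - 1)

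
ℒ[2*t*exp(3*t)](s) 2/(s - 3)^2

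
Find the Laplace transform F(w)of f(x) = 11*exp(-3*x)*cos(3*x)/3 11*(w + 3)/(3*((w + 3)^2 + 9))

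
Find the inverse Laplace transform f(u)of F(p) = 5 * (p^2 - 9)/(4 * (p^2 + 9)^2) 5 * u * cos(3 * u)/4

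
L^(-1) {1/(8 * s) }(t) 1/8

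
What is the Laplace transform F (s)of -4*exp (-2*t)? -4/ (s + 2)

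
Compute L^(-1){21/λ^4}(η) 7*η^3/2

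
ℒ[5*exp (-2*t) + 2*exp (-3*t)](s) 2/ (s + 3) + 5/ (s + 2)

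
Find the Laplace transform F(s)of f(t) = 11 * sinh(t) 11/(s^2-1)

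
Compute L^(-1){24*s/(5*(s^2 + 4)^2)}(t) 6*t*sin(2*t)/5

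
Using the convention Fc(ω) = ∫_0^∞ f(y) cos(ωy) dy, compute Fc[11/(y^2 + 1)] 11*pi*exp(-ω) /2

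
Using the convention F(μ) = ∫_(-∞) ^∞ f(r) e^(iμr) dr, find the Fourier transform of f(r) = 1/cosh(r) pi/cosh(pi*μ/2) 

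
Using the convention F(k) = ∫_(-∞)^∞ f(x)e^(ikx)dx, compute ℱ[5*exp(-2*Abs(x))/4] 5/(k^2 + 4)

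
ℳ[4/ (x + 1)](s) 4*pi*csc (pi*s)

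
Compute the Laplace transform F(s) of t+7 7/s+s^(-2) 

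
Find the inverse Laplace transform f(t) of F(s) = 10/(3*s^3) 5*t^2/3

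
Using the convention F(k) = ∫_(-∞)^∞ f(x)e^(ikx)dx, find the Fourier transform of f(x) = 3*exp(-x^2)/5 3*sqrt(pi)*exp(-k^2/4)/5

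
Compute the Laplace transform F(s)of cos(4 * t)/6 s/(6 * (s^2 + 16))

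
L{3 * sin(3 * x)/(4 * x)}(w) 3 * atan(3/w)/4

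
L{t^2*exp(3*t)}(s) 2/(s - 3)^3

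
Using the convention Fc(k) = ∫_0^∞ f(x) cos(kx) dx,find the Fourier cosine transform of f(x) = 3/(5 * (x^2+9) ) pi * exp(-3 * k) /10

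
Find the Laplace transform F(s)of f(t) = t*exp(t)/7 1/(7*(s - 1)^2)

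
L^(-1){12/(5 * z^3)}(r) 6 * r^2/5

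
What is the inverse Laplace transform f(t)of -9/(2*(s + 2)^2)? -9*t*exp(-2*t)/2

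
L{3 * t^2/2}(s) 3/s^3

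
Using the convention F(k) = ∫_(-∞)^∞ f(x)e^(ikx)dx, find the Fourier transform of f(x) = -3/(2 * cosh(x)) -3 * pi/(2 * cosh(pi * k/2))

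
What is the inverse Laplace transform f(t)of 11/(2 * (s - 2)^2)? 11 * t * exp(2 * t)/2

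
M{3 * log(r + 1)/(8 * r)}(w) -3 * pi * csc(pi * w)/(8 * w - 8)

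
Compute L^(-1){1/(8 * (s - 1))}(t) exp(t)/8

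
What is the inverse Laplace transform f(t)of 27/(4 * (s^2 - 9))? 9 * sinh(3 * t)/4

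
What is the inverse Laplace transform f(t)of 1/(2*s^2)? t/2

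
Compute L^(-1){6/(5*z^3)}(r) 3*r^2/5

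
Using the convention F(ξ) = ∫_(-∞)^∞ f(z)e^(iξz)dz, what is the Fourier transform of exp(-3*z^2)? sqrt(3)*sqrt(pi)*exp(-ξ^2/12)/3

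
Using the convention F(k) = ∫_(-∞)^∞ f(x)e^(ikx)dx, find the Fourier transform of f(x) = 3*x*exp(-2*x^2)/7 3*sqrt(2)*I*sqrt(pi)*k*exp(-k^2/8)/56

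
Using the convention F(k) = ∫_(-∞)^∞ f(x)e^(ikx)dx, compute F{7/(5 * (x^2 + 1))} 7 * pi * exp(-Abs(k))/5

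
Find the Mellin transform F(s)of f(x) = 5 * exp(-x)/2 5 * gamma(s)/2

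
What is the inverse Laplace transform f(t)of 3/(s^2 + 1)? 3 * sin(t)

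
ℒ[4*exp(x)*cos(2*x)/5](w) 4*(w - 1)/(5*((w - 1)^2 + 4))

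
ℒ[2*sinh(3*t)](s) 6/(s^2 - 9)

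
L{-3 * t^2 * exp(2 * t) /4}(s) -3/(2 * (s - 2) ^3) 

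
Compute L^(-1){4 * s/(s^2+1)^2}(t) 2 * t * sin(t)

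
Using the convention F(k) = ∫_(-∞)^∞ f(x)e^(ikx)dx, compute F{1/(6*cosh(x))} pi/(6*cosh(pi*k/2))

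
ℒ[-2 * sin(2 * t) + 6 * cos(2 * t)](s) 6 * s/(s^2 + 4) - 4/(s^2 + 4)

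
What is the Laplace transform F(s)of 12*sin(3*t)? 36/(s^2 + 9)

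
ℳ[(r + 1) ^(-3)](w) pi*(w - 2)*(w - 1) /(2*sin(pi*w) ) 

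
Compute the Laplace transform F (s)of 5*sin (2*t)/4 5/ (2*(s^2 + 4))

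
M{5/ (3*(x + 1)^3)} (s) 5*pi*(s - 2)*(s - 1)/ (6*sin (pi*s))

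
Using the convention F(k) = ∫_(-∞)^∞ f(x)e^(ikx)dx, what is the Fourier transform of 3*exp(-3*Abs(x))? 18/(k^2 + 9)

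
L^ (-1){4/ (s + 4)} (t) 4 * exp (-4 * t)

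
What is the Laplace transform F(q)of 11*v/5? 11/(5*q^2)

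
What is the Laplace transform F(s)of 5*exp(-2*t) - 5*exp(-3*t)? 5/(s + 2) - 5/(s + 3)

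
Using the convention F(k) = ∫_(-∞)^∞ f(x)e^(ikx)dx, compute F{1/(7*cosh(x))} pi/(7*cosh(pi*k/2))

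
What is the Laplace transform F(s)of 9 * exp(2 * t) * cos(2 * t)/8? 9 * (s - 2)/(8 * ((s - 2)^2 + 4))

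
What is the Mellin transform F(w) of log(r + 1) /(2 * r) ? -pi * csc(pi * w) /(2 * w - 2) 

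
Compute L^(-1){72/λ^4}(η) 12*η^3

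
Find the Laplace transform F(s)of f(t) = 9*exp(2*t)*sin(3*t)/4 27/(4*((s - 2)^2 + 9))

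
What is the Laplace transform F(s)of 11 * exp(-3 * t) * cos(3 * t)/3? 11 * (s+3)/(3 * ((s+3)^2+9))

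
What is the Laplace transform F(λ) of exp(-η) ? 1/(λ + 1) 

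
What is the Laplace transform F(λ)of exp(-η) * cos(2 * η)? (λ + 1)/((λ + 1)^2 + 4)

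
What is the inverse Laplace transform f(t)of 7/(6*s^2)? 7*t/6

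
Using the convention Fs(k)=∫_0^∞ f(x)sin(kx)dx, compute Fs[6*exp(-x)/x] 6*atan(k)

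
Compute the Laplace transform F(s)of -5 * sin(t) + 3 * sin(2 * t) 6/(s^2 + 4) - 5/(s^2 + 1)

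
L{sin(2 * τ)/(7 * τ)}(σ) atan(2/σ)/7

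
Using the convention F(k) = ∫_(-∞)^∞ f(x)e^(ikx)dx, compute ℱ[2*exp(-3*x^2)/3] 2*sqrt(3)*sqrt(pi)*exp(-k^2/12)/9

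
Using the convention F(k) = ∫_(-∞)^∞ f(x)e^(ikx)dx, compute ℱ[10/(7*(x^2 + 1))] 10*pi*exp(-Abs(k))/7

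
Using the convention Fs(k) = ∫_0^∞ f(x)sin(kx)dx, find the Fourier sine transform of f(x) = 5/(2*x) 5*pi/4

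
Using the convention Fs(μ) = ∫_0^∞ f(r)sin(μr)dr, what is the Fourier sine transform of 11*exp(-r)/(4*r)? 11*atan(μ)/4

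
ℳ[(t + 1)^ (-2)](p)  (-pi*p + pi)/sin (pi*p)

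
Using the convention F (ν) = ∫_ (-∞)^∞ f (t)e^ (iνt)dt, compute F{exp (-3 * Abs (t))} 6/ (ν^2 + 9)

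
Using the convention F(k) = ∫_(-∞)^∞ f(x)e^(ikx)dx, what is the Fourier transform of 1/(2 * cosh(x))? pi/(2 * cosh(pi * k/2))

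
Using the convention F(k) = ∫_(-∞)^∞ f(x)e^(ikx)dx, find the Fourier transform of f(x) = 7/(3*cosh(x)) 7*pi/(3*cosh(pi*k/2))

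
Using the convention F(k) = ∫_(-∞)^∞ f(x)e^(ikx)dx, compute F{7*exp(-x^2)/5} 7*sqrt(pi)*exp(-k^2/4)/5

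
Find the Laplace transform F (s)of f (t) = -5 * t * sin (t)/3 -10 * s/ (3 * (s^2 + 1)^2)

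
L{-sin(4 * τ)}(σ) -4/(σ^2 + 16)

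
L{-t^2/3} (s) -2/ (3 * s^3)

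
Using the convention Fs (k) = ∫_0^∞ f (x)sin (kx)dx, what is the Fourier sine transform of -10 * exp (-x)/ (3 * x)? -10 * atan (k)/3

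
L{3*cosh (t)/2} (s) 3*s/ (2*(s^2 - 1))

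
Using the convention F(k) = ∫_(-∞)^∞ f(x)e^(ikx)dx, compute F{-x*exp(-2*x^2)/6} -sqrt(2)*I*sqrt(pi)*k*exp(-k^2/8)/48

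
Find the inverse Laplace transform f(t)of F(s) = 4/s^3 2 * t^2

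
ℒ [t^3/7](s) 6/(7*s^4)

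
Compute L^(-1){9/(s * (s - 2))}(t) 9 * exp(t) * sinh(t)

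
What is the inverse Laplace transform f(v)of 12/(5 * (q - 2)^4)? 2 * v^3 * exp(2 * v)/5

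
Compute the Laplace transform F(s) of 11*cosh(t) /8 11*s/(8*(s^2 - 1) ) 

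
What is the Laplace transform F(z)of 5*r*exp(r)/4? 5/(4*(z - 1)^2)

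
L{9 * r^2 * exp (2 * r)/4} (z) 9/ (2 * (z - 2)^3)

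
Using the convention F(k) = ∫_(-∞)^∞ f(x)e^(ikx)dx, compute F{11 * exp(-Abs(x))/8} 11/(4 * (k^2 + 1))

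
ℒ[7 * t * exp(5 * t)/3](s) 7/(3 * (s - 5)^2)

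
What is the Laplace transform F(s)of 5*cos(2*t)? 5*s/(s^2 + 4)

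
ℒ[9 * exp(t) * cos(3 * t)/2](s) 9 * (s - 1)/(2 * ((s - 1)^2 + 9))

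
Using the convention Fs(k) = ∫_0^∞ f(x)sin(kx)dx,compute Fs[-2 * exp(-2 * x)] -2 * k/(k^2+4)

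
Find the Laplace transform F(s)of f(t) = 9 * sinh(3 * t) 27/(s^2 - 9)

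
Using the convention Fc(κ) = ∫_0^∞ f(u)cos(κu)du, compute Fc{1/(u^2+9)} pi*exp(-3*κ)/6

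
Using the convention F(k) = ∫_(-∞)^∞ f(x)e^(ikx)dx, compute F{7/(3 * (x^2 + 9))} 7 * pi * exp(-3 * Abs(k))/9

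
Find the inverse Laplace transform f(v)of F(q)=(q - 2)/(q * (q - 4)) exp(2 * v) * cosh(2 * v)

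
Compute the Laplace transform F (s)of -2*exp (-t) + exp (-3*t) 1/ (s + 3) - 2/ (s + 1)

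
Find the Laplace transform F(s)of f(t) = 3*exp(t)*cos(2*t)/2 3*(s - 1)/(2*((s - 1)^2 + 4))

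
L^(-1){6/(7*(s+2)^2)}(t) 6*t*exp(-2*t)/7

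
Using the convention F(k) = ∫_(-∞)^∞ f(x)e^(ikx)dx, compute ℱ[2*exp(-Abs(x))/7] 4/(7*(k^2 + 1))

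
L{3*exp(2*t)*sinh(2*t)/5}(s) 6/(5*s*(s - 4))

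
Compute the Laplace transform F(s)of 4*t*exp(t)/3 4/(3*(s - 1)^2)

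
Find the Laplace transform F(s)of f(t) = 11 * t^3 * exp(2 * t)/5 66/(5 * (s - 2)^4)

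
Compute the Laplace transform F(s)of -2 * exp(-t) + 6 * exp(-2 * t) 6/(s + 2)-2/(s + 1)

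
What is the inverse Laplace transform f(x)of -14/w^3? -7 * x^2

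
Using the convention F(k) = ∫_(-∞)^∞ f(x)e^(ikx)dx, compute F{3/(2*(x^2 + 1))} 3*pi*exp(-Abs(k))/2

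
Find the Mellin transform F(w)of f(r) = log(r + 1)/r -pi*csc(pi*w)/(w - 1)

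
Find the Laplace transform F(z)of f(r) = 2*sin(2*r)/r 2*atan(2/z)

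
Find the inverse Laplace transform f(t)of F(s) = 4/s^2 4 * t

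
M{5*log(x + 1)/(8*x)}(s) -5*pi*csc(pi*s)/(8*s - 8)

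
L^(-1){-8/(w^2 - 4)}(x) -4*sinh(2*x)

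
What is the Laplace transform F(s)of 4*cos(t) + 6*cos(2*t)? 6*s/(s^2 + 4) + 4*s/(s^2 + 1)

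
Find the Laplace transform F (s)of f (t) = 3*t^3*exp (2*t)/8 9/ (4*(s - 2)^4)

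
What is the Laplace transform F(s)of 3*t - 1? 3/s^2 - 1/s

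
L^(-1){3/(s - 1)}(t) 3*exp(t)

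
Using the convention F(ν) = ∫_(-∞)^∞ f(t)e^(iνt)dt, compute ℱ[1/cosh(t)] pi/cosh(pi * ν/2)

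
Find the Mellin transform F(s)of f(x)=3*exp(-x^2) 3*gamma(s/2)/2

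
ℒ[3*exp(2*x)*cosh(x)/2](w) 3*(w - 2)/(2*((w - 2)^2 - 1))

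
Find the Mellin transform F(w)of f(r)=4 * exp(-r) 4 * gamma(w)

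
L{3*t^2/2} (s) 3/s^3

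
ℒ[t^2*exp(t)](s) 2/(s - 1) ^3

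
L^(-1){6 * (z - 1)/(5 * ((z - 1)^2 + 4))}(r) 6 * exp(r) * cos(2 * r)/5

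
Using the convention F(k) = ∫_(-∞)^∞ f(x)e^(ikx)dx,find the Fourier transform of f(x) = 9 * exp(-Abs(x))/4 9/(2 * (k^2 + 1))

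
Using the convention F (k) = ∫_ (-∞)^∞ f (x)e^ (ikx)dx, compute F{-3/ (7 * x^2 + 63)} -pi * exp (-3 * Abs (k))/7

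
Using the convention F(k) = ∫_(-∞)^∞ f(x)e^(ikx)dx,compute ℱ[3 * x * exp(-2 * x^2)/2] 3 * sqrt(2) * I * sqrt(pi) * k * exp(-k^2/8)/16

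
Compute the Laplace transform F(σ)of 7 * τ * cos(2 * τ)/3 7 * (σ^2 - 4)/(3 * (σ^2+4)^2)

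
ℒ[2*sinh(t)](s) 2/(s^2-1)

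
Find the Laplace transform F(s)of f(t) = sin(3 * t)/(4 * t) atan(3/s)/4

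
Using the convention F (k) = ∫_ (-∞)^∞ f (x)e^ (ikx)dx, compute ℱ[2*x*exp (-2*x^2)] sqrt (2)*I*sqrt (pi)*k*exp (-k^2/8)/4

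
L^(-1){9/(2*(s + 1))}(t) 9*exp(-t)/2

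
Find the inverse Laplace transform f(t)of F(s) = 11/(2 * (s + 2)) 11 * exp(-2 * t)/2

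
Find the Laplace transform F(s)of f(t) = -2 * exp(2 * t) -2/(s - 2)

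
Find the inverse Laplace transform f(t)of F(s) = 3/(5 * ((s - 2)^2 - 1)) 3 * exp(2 * t) * sinh(t)/5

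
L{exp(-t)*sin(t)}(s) 1/((s+1)^2+1)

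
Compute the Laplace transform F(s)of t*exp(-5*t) (s + 5)^(-2)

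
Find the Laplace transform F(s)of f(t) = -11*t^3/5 -66/(5*s^4)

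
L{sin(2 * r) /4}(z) 1/(2 * (z^2 + 4) ) 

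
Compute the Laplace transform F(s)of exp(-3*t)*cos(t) (s + 3)/((s + 3)^2 + 1)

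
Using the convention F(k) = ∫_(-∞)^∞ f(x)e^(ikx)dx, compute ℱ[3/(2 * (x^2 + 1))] 3 * pi * exp(-Abs(k))/2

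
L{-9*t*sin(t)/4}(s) -9*s/(2*(s^2 + 1)^2)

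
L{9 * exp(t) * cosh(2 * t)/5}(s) 9 * (s - 1)/(5 * ((s - 1)^2 - 4))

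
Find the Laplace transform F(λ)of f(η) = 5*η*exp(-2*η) 5/(λ + 2)^2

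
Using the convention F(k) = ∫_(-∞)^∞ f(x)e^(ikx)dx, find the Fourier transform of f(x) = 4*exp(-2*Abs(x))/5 16/(5*(k^2 + 4))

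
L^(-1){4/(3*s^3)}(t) 2*t^2/3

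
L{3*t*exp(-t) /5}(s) 3/(5*(s + 1) ^2) 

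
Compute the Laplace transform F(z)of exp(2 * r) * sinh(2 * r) 2/(z * (z - 4))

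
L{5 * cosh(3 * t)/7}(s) 5 * s/(7 * (s^2 - 9))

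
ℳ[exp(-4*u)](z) gamma(z)/4^z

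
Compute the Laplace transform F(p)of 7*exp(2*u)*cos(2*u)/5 7*(p - 2)/(5*((p - 2)^2 + 4))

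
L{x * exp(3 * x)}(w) (w - 3)^(-2)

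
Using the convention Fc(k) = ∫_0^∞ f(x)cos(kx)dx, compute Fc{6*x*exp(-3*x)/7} 6*(9 - k^2)/(7*(k^2 + 9)^2)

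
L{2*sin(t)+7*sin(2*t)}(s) 14/(s^2+4)+2/(s^2+1)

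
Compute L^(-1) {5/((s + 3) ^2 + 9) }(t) 5*exp(-3*t)*sin(3*t) /3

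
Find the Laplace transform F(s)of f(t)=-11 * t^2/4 -11/(2 * s^3)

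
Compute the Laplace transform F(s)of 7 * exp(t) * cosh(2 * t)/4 7 * (s - 1)/(4 * ((s - 1)^2 - 4))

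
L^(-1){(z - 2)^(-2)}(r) r * exp(2 * r)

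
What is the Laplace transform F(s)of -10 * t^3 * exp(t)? -60/(s - 1)^4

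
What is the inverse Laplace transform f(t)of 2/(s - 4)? 2*exp(4*t)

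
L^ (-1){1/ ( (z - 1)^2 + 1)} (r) exp (r) * sin (r)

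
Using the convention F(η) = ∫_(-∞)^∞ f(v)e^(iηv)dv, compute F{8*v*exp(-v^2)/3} 4*I*sqrt(pi)*η*exp(-η^2/4)/3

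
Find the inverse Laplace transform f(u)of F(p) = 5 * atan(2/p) 5 * sin(2 * u)/u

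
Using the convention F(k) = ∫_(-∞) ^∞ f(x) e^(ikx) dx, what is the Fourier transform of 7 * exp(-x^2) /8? 7 * sqrt(pi) * exp(-k^2/4) /8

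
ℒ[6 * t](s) 6/s^2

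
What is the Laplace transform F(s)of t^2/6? 1/(3*s^3)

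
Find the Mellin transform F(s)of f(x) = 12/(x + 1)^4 2 * gamma(s) * gamma(4 - s)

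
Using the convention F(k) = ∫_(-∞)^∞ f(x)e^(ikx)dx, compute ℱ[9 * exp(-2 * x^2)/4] 9 * sqrt(2) * sqrt(pi) * exp(-k^2/8)/8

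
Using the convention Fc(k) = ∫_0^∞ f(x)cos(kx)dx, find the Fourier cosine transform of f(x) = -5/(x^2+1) -5*pi*exp(-k)/2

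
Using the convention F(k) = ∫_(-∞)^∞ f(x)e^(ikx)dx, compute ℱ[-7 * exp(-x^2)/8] -7 * sqrt(pi) * exp(-k^2/4)/8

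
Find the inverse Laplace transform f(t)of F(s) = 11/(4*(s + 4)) 11*exp(-4*t)/4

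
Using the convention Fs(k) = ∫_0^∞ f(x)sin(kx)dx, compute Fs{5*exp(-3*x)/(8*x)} 5*atan(k/3)/8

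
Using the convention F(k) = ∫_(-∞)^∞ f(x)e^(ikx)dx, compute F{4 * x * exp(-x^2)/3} 2 * I * sqrt(pi) * k * exp(-k^2/4)/3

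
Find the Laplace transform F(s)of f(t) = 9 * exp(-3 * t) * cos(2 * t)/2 9 * (s + 3)/(2 * ((s + 3)^2 + 4))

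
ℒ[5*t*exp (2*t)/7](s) 5/ (7*(s - 2)^2)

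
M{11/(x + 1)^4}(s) 11*gamma(s)*gamma(4 - s)/6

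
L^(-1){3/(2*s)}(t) 3/2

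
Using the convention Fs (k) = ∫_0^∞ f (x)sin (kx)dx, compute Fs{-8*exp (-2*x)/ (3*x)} -8*atan (k/2)/3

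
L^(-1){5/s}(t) 5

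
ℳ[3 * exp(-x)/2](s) 3 * gamma(s)/2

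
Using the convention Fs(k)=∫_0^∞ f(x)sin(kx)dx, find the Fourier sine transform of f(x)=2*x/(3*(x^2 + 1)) pi*exp(-k)/3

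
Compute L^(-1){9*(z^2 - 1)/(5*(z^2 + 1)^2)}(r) 9*r*cos(r)/5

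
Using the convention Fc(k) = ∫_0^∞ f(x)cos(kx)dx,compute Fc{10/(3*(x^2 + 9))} 5*pi*exp(-3*k)/9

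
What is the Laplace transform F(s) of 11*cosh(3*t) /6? 11*s/(6*(s^2-9) ) 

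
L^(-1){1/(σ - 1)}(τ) exp(τ)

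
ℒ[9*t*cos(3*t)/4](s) 9*(s^2 - 9)/(4*(s^2 + 9)^2)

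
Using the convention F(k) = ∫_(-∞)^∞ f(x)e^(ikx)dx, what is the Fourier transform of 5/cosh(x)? 5*pi/cosh(pi*k/2)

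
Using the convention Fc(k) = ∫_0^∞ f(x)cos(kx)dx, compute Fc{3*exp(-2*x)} 6/(k^2 + 4)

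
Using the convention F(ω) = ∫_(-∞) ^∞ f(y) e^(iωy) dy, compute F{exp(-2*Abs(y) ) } 4/(ω^2 + 4) 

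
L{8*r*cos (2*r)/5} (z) 8*(z^2 - 4)/ (5*(z^2 + 4)^2)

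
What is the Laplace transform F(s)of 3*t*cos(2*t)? 3*(s^2 - 4)/(s^2 + 4)^2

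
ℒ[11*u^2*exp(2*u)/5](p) 22/(5*(p - 2)^3)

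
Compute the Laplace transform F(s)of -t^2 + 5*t 5/s^2 - 2/s^3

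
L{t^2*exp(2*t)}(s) 2/(s - 2)^3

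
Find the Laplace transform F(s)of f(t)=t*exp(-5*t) (s + 5)^(-2)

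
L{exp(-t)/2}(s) 1/(2*(s + 1))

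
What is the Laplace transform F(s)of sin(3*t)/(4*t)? atan(3/s)/4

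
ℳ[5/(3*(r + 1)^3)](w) 5*pi*(w - 2)*(w - 1)/(6*sin(pi*w))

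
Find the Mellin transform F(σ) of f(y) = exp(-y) gamma(σ) 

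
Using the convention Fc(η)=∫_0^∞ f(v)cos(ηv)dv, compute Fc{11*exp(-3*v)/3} 11/(η^2 + 9)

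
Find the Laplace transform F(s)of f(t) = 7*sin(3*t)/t 7*atan(3/s)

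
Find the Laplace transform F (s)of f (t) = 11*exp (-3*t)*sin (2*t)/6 11/ (3*( (s + 3)^2 + 4))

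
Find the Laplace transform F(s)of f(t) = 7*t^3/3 14/s^4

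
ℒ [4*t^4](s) 96/s^5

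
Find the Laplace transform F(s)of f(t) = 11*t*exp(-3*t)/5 11/(5*(s+3)^2)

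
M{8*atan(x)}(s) -4*pi*sec(pi*s/2)/s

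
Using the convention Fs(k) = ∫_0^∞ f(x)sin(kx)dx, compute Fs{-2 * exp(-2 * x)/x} -2 * atan(k/2)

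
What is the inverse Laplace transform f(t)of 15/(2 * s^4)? 5 * t^3/4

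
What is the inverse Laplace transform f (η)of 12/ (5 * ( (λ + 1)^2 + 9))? 4 * exp (-η) * sin (3 * η)/5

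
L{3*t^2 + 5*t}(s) 5/s^2 + 6/s^3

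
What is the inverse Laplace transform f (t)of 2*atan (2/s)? 2*sin (2*t)/t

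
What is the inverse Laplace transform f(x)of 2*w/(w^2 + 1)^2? x*sin(x)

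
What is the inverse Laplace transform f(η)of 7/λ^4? 7*η^3/6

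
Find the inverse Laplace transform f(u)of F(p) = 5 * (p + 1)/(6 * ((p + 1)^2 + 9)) 5 * exp(-u) * cos(3 * u)/6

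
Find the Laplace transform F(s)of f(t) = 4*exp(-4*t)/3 4/(3*(s+4))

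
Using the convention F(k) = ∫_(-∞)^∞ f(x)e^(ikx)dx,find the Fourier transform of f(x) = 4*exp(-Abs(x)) 8/(k^2 + 1)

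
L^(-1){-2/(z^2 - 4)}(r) -sinh(2 * r)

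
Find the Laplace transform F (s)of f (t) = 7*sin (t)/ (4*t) 7*atan (1/s)/4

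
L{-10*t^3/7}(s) -60/(7*s^4)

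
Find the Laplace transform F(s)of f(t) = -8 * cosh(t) -8 * s/(s^2 - 1)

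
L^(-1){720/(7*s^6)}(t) 6*t^5/7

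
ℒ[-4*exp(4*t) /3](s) -4/(3*s - 12) 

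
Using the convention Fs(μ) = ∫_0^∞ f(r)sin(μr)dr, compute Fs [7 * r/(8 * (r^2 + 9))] 7 * pi * exp(-3 * μ)/16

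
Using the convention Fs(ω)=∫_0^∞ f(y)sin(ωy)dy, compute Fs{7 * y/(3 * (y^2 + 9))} 7 * pi * exp(-3 * ω)/6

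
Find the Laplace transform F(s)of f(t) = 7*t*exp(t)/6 7/(6*(s - 1)^2)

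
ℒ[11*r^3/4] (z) 33/(2*z^4)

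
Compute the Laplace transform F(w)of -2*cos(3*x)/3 -2*w/(3*w^2 + 27)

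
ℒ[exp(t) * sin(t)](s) 1/((s - 1)^2 + 1)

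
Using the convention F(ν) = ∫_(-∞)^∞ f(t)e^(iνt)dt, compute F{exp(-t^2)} sqrt(pi) * exp(-ν^2/4)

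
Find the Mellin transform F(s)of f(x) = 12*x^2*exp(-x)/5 12*gamma(s + 2)/5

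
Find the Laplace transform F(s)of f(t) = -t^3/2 -3/s^4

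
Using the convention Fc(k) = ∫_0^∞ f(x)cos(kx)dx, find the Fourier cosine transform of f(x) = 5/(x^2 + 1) 5 * pi * exp(-k)/2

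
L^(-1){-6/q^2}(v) -6*v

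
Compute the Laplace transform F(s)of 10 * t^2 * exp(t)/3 20/(3 * (s - 1)^3)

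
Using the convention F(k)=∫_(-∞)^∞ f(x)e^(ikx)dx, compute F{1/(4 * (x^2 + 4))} pi * exp(-2 * Abs(k))/8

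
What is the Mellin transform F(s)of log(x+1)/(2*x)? -pi*csc(pi*s)/(2*s - 2)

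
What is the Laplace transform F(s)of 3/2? 3/(2 * s)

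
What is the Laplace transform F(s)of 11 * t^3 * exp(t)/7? 66/(7 * (s - 1)^4)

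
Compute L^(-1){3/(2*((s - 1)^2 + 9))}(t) exp(t)*sin(3*t)/2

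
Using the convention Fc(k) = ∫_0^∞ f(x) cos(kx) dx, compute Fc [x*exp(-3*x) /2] (9 - k^2) /(2*(k^2 + 9) ^2) 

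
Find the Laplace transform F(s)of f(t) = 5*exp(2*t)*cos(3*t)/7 5*(s - 2)/(7*((s - 2)^2 + 9))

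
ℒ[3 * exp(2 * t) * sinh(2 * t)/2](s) 3/(s * (s - 4))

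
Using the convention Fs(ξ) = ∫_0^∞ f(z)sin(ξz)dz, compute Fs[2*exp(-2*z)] 2*ξ/(ξ^2+4)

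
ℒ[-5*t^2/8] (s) -5/(4*s^3) 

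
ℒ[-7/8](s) -7/(8 * s)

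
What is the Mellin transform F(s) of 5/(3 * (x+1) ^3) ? 5 * pi * (s - 2) * (s - 1) /(6 * sin(pi * s) ) 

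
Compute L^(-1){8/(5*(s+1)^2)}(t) 8*t*exp(-t)/5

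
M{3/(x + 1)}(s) 3*pi*csc(pi*s)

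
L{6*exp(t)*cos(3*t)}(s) 6*(s - 1)/((s - 1)^2+9)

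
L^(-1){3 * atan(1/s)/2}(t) 3 * sin(t)/(2 * t)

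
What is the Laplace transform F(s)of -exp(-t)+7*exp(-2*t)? 7/(s+2) - 1/(s+1)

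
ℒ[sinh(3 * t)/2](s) 3/(2 * (s^2 - 9))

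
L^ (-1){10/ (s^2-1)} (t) 10 * sinh (t)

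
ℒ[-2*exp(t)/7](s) -2/(7*s - 7)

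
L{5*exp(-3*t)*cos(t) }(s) 5*(s+3) /((s+3) ^2+1) 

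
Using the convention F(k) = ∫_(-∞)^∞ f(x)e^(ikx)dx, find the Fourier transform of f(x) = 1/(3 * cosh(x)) pi/(3 * cosh(pi * k/2))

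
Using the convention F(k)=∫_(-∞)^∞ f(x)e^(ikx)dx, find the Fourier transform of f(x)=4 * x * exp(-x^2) 2 * I * sqrt(pi) * k * exp(-k^2/4)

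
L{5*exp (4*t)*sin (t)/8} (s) 5/ (8*( (s - 4)^2 + 1))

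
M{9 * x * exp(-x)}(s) 9 * gamma(s+1)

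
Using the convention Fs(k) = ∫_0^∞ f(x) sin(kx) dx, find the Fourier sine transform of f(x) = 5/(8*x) 5*pi/16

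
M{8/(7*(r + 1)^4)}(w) 4*gamma(w)*gamma(4 - w)/21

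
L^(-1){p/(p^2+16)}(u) cos(4 * u)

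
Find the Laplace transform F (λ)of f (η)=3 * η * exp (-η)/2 3/ (2 * (λ + 1)^2)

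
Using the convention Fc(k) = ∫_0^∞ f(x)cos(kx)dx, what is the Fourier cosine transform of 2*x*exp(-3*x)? 2*(9 - k^2)/(k^2 + 9)^2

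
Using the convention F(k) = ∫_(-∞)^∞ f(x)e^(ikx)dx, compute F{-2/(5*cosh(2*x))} -pi/(5*cosh(pi*k/4))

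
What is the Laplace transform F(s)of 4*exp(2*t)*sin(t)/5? 4/(5*((s - 2)^2 + 1))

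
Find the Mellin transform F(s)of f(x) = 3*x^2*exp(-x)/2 3*gamma(s+2)/2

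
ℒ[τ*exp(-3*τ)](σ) (σ + 3)^(-2)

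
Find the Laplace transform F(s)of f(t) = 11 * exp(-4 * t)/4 11/(4 * (s + 4))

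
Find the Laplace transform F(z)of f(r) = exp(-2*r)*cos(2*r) (z + 2)/((z + 2)^2 + 4)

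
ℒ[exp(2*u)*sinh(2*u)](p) 2/(p*(p - 4))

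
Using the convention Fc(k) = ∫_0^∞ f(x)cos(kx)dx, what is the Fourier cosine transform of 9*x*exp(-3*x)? 9*(9 - k^2)/(k^2 + 9)^2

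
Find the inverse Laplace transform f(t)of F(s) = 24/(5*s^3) 12*t^2/5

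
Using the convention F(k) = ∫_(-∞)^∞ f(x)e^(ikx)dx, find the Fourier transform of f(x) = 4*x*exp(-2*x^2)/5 sqrt(2)*I*sqrt(pi)*k*exp(-k^2/8)/10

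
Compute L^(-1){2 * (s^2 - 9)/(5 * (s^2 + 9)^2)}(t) 2 * t * cos(3 * t)/5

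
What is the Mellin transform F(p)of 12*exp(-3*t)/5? 12*gamma(p)/(5*3^p)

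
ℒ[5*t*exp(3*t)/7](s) 5/(7*(s - 3)^2)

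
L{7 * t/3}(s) 7/(3 * s^2)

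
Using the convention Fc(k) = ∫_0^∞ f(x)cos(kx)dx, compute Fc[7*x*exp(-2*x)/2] 7*(4 - k^2)/(2*(k^2 + 4)^2)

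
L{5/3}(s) 5/(3*s)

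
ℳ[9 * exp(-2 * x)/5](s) 9 * gamma(s)/(5 * 2^s)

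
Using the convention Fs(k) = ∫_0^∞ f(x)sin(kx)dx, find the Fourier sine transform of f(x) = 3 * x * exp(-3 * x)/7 18 * k/(7 * (k^2+9)^2)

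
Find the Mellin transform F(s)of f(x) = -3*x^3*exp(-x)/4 -3*gamma(s + 3)/4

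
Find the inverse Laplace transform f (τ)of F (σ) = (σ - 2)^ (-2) τ * exp (2 * τ)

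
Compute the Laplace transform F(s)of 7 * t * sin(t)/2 7 * s/(s^2+1)^2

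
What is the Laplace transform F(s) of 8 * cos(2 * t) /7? 8 * s/(7 * (s^2 + 4) ) 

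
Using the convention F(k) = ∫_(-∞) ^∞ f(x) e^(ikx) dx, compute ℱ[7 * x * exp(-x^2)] 7 * I * sqrt(pi) * k * exp(-k^2/4) /2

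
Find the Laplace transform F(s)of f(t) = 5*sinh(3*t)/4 15/(4*(s^2 - 9))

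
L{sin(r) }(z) 1/(z^2 + 1) 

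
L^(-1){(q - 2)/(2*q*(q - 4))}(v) exp(2*v)*cosh(2*v)/2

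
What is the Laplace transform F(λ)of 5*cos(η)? 5*λ/(λ^2+1)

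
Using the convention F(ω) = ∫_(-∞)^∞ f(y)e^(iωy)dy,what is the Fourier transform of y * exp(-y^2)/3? I * sqrt(pi) * ω * exp(-ω^2/4)/6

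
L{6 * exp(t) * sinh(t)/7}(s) 6/(7 * s * (s - 2))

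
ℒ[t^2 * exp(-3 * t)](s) 2/(s + 3)^3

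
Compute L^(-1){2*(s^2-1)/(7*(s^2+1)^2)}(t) 2*t*cos(t)/7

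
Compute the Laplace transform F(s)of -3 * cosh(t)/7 -3 * s/(7 * s^2 - 7)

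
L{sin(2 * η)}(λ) 2/(λ^2 + 4)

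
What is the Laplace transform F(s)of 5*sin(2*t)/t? 5*atan(2/s)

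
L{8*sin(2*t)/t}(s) 8*atan(2/s)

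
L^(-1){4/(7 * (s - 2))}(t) 4 * exp(2 * t)/7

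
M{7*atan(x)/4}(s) -7*pi*sec(pi*s/2)/(8*s)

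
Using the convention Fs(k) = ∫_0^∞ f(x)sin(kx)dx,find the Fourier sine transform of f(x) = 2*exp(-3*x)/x 2*atan(k/3)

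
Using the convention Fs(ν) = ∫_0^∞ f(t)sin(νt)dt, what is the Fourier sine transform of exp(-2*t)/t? atan(ν/2)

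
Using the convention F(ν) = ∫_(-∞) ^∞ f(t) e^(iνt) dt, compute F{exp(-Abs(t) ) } 2/(ν^2 + 1) 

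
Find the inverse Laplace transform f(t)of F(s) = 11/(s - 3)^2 11 * t * exp(3 * t)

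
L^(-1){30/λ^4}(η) 5 * η^3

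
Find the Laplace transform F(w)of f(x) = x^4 24/w^5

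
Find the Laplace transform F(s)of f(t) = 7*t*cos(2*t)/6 7*(s^2-4)/(6*(s^2 + 4)^2)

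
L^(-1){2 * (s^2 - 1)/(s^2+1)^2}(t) 2 * t * cos(t)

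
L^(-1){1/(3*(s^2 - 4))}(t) sinh(2*t)/6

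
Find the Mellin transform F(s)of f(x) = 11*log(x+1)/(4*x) -11*pi*csc(pi*s)/(4*s - 4)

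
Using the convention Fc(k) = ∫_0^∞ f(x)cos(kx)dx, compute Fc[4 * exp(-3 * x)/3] 4/(k^2 + 9)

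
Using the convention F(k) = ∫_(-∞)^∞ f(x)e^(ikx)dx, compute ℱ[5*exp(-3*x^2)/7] 5*sqrt(3)*sqrt(pi)*exp(-k^2/12)/21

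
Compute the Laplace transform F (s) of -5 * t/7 -5/ (7 * s^2) 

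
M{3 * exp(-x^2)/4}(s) 3 * gamma(s/2)/8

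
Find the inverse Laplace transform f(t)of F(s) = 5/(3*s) 5/3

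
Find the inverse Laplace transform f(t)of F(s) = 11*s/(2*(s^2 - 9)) 11*cosh(3*t)/2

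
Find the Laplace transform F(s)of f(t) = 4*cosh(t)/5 4*s/(5*(s^2 - 1))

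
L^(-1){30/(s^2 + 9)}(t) 10 * sin(3 * t)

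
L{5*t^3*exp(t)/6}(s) 5/(s - 1)^4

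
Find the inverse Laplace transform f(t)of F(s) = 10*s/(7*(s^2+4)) 10*cos(2*t)/7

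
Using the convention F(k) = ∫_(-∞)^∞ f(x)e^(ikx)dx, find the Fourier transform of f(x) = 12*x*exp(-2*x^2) 3*sqrt(2)*I*sqrt(pi)*k*exp(-k^2/8)/2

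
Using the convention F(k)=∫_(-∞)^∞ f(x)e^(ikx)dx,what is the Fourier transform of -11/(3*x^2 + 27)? -11*pi*exp(-3*Abs(k))/9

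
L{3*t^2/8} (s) 3/ (4*s^3)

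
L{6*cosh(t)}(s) 6*s/(s^2 - 1)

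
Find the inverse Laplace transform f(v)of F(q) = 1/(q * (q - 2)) exp(v) * sinh(v)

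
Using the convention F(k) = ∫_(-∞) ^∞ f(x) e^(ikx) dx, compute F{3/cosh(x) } 3 * pi/cosh(pi * k/2) 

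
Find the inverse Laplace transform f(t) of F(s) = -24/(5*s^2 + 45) -8*sin(3*t) /5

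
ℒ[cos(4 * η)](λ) λ/(λ^2 + 16) 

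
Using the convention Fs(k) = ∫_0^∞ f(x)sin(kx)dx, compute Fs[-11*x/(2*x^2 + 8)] -11*pi*exp(-2*k)/4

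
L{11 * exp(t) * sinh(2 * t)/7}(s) 22/(7 * ((s - 1)^2 - 4))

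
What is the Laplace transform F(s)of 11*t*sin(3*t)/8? 33*s/(4*(s^2 + 9)^2)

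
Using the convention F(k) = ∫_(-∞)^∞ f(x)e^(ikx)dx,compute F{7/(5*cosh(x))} 7*pi/(5*cosh(pi*k/2))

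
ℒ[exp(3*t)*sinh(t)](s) 1/((s - 3)^2 - 1)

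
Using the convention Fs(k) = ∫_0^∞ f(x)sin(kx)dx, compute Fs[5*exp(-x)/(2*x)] 5*atan(k)/2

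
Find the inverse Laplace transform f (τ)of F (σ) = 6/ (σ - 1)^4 τ^3*exp (τ)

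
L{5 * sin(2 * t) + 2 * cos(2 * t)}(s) 10/(s^2 + 4) + 2 * s/(s^2 + 4)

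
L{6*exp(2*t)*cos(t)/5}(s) 6*(s - 2)/(5*((s - 2)^2+1))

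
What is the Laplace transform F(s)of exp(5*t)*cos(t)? (s - 5)/((s - 5)^2+1)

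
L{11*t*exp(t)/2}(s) 11/(2*(s - 1)^2)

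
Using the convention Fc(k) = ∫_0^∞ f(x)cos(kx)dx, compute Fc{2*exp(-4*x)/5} 8/(5*(k^2+16))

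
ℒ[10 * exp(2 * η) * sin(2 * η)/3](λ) 20/(3 * ((λ - 2)^2+4))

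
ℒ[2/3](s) 2/ (3*s) 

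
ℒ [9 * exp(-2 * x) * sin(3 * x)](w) 27/((w + 2)^2 + 9)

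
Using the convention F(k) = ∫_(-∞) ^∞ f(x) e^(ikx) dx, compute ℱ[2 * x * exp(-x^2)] I * sqrt(pi) * k * exp(-k^2/4) 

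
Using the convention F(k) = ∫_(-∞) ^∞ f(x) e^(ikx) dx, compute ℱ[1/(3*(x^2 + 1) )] pi*exp(-Abs(k) ) /3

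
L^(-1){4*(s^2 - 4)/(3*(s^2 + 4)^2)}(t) 4*t*cos(2*t)/3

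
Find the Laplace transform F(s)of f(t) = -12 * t -12/s^2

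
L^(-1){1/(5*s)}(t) 1/5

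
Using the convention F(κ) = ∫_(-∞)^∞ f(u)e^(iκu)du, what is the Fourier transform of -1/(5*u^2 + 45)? -pi*exp(-3*Abs(κ))/15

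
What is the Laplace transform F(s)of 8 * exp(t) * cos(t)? 8 * (s - 1)/((s - 1)^2+1)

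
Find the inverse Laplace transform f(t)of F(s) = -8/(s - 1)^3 -4*t^2*exp(t)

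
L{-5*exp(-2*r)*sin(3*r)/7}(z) -15/(7*(z+2)^2+63)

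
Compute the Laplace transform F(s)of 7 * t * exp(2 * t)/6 7/(6 * (s - 2)^2)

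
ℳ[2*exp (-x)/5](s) 2*gamma (s)/5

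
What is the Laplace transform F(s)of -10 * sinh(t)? -10/(s^2 - 1)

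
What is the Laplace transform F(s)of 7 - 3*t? 7/s - 3/s^2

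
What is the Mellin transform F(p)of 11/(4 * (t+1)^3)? 11 * pi * (p - 2) * (p - 1)/(8 * sin(pi * p))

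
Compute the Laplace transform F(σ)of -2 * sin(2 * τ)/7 -4/(7 * σ^2 + 28)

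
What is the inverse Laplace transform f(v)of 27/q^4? 9 * v^3/2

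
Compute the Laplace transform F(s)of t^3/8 3/(4*s^4)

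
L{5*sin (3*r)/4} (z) 15/ (4*(z^2 + 9))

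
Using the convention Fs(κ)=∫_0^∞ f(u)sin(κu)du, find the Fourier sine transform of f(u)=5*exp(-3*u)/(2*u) 5*atan(κ/3)/2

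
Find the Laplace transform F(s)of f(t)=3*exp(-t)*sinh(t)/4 3/(4*s*(s+2))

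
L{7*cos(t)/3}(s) 7*s/(3*(s^2 + 1))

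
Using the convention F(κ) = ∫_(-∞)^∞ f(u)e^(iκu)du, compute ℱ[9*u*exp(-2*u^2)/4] 9*sqrt(2)*I*sqrt(pi)*κ*exp(-κ^2/8)/32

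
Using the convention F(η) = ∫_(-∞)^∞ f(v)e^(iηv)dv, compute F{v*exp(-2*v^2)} sqrt(2)*I*sqrt(pi)*η*exp(-η^2/8)/8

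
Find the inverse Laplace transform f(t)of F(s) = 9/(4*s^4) 3*t^3/8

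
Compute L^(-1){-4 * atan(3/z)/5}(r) -4 * sin(3 * r)/(5 * r)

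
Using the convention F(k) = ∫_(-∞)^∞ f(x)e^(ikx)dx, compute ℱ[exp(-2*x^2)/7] sqrt(2)*sqrt(pi)*exp(-k^2/8)/14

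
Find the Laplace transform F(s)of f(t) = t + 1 s^(-2) + 1/s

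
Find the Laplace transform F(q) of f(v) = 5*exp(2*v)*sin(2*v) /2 5/((q - 2) ^2 + 4) 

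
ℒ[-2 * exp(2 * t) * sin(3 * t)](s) -6/((s - 2)^2+9)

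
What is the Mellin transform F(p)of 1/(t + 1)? pi*csc(pi*p)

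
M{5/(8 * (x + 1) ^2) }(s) -5 * pi * (s - 1) /(8 * sin(pi * s) ) 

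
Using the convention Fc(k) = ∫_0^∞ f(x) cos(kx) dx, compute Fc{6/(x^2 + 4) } 3 * pi * exp(-2 * k) /2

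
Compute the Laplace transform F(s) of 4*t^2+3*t 3/s^2+8/s^3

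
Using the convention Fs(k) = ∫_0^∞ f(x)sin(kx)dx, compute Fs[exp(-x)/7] k/(7*(k^2 + 1))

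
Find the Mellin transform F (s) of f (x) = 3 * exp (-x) 3 * gamma (s) 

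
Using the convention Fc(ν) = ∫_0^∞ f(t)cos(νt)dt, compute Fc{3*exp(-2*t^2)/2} 3*sqrt(2)*sqrt(pi)*exp(-ν^2/8)/8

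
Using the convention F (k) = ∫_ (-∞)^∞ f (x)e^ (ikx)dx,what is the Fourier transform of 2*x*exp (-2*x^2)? sqrt (2)*I*sqrt (pi)*k*exp (-k^2/8)/4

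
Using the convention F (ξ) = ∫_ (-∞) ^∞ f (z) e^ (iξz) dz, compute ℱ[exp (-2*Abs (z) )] 4/ (ξ^2 + 4) 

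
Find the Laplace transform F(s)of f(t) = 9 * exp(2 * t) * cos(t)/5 9 * (s - 2)/(5 * ((s - 2)^2 + 1))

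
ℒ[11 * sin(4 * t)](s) 44/(s^2 + 16)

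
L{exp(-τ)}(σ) 1/(σ+1)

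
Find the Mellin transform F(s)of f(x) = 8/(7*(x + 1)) 8*pi*csc(pi*s)/7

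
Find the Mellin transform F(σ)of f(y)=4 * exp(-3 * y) 4 * gamma(σ)/3^σ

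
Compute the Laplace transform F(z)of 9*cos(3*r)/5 9*z/(5*(z^2 + 9))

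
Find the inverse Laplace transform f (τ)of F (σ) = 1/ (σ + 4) exp (-4 * τ)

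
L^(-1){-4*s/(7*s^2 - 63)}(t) -4*cosh(3*t)/7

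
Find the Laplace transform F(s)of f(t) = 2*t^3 12/s^4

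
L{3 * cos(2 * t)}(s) 3 * s/(s^2 + 4)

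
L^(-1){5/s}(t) 5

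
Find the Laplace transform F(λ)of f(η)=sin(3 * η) 3/(λ^2+9)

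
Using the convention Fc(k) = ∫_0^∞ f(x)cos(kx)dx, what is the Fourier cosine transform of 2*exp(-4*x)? 8/(k^2 + 16)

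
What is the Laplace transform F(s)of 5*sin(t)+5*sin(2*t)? 5/(s^2+1)+10/(s^2+4)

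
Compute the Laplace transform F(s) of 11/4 11/(4 * s) 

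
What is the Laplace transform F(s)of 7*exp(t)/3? 7/(3*(s - 1))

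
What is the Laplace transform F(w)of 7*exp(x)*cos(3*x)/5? 7*(w - 1)/(5*((w - 1)^2+9))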